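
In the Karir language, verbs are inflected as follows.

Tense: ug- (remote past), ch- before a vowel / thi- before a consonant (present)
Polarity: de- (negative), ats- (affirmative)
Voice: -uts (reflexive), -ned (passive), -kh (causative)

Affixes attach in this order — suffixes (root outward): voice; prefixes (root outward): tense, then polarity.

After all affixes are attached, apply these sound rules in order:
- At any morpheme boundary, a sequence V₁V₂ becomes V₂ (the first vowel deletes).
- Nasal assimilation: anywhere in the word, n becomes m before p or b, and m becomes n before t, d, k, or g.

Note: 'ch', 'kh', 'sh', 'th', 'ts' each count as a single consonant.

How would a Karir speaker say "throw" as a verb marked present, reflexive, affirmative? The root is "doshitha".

Attach voice reflexive -uts → doshithauts.
Attach tense present thi- (before consonant 'd') → thidoshithauts.
Attach polarity affirmative ats- → atsthidoshithauts.
Apply vowel deletion: atsthidoshithauts → atsthidoshithuts.
Nasal assimilation: no change.

atsthidoshithuts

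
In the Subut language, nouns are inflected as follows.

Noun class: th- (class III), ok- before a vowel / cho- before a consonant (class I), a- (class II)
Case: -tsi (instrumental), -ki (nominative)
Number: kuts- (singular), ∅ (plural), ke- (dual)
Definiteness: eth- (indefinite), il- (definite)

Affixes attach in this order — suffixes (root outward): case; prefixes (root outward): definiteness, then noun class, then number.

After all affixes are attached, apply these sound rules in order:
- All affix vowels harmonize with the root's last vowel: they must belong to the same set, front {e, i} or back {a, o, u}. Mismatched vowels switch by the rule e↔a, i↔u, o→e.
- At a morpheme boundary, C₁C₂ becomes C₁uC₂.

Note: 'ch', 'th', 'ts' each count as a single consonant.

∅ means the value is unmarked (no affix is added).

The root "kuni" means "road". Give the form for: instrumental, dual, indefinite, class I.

keekethukunitsi

Attach definiteness indefinite eth- → ethkuni.
Attach noun class class I ok- (before vowel 'e') → okethkuni.
Attach case instrumental -tsi → okethkunitsi.
Attach number dual ke- → keokethkunitsi.
Apply vowel harmony: keokethkunitsi → keekethkunitsi.
Apply epenthesis: keekethkunitsi → keekethukunitsi.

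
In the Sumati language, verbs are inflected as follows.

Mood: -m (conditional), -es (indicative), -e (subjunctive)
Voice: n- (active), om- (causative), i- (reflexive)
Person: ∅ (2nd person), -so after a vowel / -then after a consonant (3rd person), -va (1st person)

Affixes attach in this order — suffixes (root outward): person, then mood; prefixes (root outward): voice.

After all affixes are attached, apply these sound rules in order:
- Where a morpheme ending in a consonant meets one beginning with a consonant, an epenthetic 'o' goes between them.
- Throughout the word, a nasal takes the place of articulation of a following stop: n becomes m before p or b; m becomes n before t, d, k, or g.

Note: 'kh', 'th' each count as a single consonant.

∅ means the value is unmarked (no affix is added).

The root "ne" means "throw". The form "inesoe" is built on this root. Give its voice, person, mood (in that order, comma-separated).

reflexive, 3rd person, subjunctive

Segment: i-ne-so-e.
voice: i- → reflexive.
person: -so/then → 3rd person.
mood: -e → subjunctive.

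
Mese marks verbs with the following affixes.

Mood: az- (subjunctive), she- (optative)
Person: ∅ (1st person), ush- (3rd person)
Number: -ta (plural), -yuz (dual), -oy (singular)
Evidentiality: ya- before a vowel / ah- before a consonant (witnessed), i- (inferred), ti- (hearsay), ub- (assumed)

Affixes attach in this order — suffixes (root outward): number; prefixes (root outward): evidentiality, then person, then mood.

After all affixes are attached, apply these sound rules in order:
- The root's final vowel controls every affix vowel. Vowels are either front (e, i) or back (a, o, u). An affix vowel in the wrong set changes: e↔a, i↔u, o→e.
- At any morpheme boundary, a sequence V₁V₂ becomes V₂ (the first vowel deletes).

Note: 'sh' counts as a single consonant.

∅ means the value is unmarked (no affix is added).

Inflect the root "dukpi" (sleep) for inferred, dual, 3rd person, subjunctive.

Attach evidentiality inferred i- → idukpi.
Attach person 3rd person ush- → ushidukpi.
Attach mood subjunctive az- → azushidukpi.
Attach number dual -yuz → azushidukpiyuz.
Apply vowel harmony: azushidukpiyuz → ezishidukpiyiz.
Vowel deletion: no change.

ezishidukpiyiz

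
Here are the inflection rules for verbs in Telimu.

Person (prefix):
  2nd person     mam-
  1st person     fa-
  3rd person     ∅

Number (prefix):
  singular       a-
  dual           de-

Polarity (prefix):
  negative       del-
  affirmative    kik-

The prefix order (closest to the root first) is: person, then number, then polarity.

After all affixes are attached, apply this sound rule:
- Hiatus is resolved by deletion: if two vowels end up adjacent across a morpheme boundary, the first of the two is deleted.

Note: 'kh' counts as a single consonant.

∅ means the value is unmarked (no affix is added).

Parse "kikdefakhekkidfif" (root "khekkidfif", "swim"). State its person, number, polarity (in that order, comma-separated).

1st person, dual, affirmative

Segment: kik-de-fa-khekkidfif.
person: fa- → 1st person.
number: de- → dual.
polarity: kik- → affirmative.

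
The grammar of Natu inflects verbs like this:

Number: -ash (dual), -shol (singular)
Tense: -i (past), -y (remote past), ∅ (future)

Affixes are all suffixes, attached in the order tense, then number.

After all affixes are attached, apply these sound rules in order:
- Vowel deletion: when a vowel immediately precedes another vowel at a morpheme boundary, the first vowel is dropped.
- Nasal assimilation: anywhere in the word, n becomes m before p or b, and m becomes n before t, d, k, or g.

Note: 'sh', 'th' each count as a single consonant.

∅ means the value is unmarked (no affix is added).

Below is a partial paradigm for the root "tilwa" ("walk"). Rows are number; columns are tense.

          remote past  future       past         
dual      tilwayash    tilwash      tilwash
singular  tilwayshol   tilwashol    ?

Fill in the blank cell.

tilwishol

Attach tense past -i → tilwai.
Attach number singular -shol → tilwaishol.
Apply vowel deletion: tilwaishol → tilwishol.
Nasal assimilation: no change.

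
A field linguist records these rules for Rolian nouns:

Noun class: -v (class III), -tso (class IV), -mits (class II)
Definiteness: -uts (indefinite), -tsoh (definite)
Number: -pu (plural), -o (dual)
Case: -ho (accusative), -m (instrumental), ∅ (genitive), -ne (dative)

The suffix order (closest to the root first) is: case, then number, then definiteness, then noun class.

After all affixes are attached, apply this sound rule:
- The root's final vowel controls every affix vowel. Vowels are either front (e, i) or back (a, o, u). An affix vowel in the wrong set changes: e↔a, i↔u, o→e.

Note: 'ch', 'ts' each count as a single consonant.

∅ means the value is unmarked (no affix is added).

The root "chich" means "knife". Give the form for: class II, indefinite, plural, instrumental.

Attach case instrumental -m → chichm.
Attach number plural -pu → chichmpu.
Attach definiteness indefinite -uts → chichmpuuts.
Attach noun class class II -mits → chichmpuutsmits.
Apply vowel harmony: chichmpuutsmits → chichmpiitsmits.

chichmpiitsmits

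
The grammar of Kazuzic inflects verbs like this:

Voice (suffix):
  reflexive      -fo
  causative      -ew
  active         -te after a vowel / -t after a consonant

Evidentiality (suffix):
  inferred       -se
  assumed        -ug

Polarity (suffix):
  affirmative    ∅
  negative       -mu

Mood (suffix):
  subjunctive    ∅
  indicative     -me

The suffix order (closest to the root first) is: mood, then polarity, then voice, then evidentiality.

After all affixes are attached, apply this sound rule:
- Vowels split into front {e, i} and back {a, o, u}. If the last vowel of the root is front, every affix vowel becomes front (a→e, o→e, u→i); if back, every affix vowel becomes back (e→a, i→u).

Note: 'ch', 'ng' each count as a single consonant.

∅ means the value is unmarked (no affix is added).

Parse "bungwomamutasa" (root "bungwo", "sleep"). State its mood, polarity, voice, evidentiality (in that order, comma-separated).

Segment: bungwo-me-mu-te-se.
mood: -me → indicative.
polarity: -mu → negative.
voice: -te/t → active.
evidentiality: -se → inferred.

indicative, negative, active, inferred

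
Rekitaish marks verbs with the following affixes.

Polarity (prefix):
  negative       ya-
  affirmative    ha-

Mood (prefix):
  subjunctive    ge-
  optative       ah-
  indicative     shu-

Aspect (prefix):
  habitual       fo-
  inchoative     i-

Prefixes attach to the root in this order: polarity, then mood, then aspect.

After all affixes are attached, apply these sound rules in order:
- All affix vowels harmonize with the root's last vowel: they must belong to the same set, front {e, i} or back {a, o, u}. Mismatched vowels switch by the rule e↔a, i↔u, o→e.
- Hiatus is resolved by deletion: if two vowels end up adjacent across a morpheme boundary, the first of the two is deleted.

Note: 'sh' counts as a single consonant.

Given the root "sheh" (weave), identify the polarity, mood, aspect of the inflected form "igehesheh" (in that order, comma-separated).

affirmative, subjunctive, inchoative

Segment: i-ge-ha-sheh.
polarity: ha- → affirmative.
mood: ge- → subjunctive.
aspect: i- → inchoative.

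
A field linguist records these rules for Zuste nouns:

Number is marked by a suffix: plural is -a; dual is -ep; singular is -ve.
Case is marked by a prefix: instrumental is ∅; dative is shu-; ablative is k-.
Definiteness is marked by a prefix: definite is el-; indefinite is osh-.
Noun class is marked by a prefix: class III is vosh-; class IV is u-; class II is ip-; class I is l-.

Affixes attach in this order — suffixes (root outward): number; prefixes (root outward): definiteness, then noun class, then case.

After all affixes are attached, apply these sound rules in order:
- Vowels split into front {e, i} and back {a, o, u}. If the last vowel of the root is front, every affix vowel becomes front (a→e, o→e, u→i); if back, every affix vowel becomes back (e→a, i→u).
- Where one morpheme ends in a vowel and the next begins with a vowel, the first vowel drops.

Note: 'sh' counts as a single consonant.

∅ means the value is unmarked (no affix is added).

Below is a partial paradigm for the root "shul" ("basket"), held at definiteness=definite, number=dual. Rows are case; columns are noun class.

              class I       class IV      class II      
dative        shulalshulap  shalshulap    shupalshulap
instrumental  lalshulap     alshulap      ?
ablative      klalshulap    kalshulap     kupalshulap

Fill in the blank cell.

upalshulap

Attach definiteness definite el- → elshul.
Attach noun class class II ip- → ipelshul.
Attach number dual -ep → ipelshulep.
case = instrumental: zero marking, form stays ipelshulep.
Apply vowel harmony: ipelshulep → upalshulap.
Vowel deletion: no change.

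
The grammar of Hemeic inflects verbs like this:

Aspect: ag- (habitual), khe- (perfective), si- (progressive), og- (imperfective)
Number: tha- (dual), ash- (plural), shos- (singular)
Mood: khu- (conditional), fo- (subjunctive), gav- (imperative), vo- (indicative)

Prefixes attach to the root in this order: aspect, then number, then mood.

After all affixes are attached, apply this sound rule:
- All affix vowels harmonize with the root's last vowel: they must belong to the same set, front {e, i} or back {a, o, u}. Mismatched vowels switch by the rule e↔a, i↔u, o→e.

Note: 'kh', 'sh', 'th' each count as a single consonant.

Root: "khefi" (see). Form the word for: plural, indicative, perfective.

Attach aspect perfective khe- → khekhefi.
Attach number plural ash- → ashkhekhefi.
Attach mood indicative vo- → voashkhekhefi.
Apply vowel harmony: voashkhekhefi → veeshkhekhefi.

veeshkhekhefi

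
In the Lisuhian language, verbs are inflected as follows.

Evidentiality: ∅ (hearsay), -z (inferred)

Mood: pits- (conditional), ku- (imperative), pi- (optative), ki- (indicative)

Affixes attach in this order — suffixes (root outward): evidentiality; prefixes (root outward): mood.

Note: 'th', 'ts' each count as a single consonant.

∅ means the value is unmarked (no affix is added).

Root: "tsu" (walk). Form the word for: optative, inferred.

Attach evidentiality inferred -z → tsuz.
Attach mood optative pi- → pitsuz.

pitsuz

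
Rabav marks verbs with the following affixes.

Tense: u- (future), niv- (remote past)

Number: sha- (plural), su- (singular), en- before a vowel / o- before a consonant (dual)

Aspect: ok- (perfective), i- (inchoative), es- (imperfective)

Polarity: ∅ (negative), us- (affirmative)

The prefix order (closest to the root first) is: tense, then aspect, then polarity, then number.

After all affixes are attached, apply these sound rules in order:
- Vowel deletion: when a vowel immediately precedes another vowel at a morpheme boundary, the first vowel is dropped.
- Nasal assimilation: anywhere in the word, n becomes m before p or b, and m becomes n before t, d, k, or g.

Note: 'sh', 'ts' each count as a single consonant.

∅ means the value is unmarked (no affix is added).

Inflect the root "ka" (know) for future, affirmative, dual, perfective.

enusokuka

Attach tense future u- → uka.
Attach aspect perfective ok- → okuka.
Attach polarity affirmative us- → usokuka.
Attach number dual en- (before vowel 'u') → enusokuka.
Vowel deletion: no change.
Nasal assimilation: no change.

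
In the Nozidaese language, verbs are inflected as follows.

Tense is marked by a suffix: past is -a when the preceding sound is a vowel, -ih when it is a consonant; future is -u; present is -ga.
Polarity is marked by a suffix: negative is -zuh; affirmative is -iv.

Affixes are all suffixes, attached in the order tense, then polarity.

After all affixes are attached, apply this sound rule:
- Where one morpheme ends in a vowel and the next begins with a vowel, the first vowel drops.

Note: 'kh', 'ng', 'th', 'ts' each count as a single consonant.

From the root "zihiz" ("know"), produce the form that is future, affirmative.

Attach tense future -u → zihizu.
Attach polarity affirmative -iv → zihizuiv.
Apply vowel deletion: zihizuiv → zihiziv.

zihiziv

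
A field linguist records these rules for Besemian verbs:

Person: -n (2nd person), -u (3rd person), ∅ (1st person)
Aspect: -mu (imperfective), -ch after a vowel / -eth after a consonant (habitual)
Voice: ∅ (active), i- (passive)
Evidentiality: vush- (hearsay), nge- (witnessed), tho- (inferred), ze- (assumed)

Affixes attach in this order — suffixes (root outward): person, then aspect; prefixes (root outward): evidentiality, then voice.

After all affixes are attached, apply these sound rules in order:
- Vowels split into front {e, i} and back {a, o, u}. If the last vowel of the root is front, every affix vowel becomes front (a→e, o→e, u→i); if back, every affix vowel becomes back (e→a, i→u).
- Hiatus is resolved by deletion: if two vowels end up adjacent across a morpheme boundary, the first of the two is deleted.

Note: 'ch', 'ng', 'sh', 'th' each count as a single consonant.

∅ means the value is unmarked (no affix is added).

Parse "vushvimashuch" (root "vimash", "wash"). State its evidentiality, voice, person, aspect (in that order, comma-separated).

hearsay, active, 3rd person, habitual

Segment: vush-vimash-u-ch.
evidentiality: vush- → hearsay.
voice: ∅ → active.
person: -u → 3rd person.
aspect: -ch/eth → habitual.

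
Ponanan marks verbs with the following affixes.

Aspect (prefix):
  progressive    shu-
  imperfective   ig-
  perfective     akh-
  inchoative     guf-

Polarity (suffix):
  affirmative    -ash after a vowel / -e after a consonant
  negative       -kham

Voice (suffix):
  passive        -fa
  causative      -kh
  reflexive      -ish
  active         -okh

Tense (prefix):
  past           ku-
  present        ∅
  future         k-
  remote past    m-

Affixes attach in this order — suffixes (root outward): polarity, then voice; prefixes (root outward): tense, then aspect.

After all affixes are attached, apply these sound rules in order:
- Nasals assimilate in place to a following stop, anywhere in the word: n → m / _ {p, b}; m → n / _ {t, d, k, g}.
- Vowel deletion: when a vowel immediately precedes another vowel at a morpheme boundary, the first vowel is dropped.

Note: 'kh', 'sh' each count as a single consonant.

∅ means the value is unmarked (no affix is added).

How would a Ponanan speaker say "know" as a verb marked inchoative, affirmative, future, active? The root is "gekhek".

gufkgekhekokh

Attach polarity affirmative -e (after consonant 'k') → gekheke.
Attach tense future k- → kgekheke.
Attach aspect inchoative guf- → gufkgekheke.
Attach voice active -okh → gufkgekhekeokh.
Nasal assimilation: no change.
Apply vowel deletion: gufkgekhekeokh → gufkgekhekokh.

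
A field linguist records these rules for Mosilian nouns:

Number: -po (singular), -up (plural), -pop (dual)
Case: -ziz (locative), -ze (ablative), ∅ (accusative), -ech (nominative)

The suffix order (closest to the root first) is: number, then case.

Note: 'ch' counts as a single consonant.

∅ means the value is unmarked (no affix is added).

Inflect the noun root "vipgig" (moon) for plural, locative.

Attach number plural -up → vipgigup.
Attach case locative -ziz → vipgigupziz.

vipgigupziz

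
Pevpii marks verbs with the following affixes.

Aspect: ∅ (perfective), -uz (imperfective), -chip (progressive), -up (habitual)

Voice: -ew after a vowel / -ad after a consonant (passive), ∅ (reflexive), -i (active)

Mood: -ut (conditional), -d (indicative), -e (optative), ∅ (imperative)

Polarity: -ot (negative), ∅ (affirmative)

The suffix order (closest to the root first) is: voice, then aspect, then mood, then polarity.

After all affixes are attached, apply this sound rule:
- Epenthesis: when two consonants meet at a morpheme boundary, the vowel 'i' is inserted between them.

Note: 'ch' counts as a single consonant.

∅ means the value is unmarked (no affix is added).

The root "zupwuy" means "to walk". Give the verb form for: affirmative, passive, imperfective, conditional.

zupwuyaduzut

Attach voice passive -ad (after consonant 'y') → zupwuyad.
Attach aspect imperfective -uz → zupwuyaduz.
Attach mood conditional -ut → zupwuyaduzut.
polarity = affirmative: zero marking, form stays zupwuyaduzut.
Epenthesis: no change.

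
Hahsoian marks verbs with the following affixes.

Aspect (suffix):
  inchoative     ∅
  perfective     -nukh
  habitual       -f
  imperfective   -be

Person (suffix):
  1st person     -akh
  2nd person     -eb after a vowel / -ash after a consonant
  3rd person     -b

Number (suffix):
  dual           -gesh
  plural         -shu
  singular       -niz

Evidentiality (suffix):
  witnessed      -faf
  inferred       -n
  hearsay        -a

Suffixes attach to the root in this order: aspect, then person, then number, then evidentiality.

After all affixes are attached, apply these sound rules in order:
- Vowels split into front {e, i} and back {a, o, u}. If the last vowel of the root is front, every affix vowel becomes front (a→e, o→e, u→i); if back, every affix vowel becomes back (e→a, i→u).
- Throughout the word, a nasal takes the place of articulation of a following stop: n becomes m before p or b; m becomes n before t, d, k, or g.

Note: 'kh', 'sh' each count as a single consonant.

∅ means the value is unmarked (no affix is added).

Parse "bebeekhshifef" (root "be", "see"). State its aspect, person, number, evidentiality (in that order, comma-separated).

imperfective, 1st person, plural, witnessed

Segment: be-be-akh-shu-faf.
aspect: -be → imperfective.
person: -akh → 1st person.
number: -shu → plural.
evidentiality: -faf → witnessed.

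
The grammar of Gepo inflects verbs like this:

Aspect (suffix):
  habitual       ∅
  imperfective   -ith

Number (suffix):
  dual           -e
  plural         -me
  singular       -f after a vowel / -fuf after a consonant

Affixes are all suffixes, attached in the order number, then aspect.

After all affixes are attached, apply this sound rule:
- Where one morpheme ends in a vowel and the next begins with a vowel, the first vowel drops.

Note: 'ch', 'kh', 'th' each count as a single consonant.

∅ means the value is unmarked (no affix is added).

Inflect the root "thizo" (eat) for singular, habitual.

Attach number singular -f (after vowel 'o') → thizof.
aspect = habitual: zero marking, form stays thizof.
Vowel deletion: no change.

thizof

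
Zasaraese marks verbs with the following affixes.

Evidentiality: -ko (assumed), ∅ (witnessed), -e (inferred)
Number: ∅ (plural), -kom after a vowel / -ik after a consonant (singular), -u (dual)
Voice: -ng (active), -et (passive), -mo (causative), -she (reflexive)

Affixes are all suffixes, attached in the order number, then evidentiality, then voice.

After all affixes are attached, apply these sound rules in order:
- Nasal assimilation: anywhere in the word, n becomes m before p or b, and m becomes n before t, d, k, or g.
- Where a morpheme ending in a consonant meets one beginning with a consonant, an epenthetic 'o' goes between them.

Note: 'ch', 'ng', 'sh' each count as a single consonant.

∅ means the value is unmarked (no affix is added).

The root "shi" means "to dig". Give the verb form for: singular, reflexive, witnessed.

Attach number singular -kom (after vowel 'i') → shikom.
evidentiality = witnessed: zero marking, form stays shikom.
Attach voice reflexive -she → shikomshe.
Nasal assimilation: no change.
Apply epenthesis: shikomshe → shikomoshe.

shikomoshe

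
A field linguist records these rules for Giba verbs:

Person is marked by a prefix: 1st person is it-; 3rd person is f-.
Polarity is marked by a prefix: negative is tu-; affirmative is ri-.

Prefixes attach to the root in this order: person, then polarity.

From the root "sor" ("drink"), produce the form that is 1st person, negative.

tuitsor

Attach person 1st person it- → itsor.
Attach polarity negative tu- → tuitsor.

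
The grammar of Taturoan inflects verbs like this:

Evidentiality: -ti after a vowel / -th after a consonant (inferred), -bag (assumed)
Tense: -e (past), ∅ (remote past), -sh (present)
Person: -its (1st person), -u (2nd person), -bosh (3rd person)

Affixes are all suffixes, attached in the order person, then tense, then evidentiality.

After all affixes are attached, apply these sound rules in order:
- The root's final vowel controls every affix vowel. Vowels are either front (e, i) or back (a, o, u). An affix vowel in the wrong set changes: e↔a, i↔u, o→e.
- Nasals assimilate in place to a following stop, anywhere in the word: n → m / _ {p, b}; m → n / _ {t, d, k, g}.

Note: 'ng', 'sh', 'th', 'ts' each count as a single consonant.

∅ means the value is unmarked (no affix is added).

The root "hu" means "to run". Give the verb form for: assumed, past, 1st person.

Attach person 1st person -its → huits.
Attach tense past -e → huitse.
Attach evidentiality assumed -bag → huitsebag.
Apply vowel harmony: huitsebag → huutsabag.
Nasal assimilation: no change.

huutsabag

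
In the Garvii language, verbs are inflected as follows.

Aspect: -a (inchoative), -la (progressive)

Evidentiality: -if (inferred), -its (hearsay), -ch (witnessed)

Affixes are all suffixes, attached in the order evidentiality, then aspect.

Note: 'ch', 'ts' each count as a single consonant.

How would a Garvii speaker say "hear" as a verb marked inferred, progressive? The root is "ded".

dedifla

Attach evidentiality inferred -if → dedif.
Attach aspect progressive -la → dedifla.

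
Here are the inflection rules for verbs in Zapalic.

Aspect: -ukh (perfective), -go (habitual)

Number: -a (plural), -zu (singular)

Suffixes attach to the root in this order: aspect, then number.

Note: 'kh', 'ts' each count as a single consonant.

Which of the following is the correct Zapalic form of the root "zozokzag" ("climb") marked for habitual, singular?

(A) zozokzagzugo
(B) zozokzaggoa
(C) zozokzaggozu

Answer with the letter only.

Attach aspect habitual -go → zozokzaggo.
Attach number singular -zu → zozokzaggozu.
So the correct form is zozokzaggozu, option (C).
(A) zozokzagzugo is wrong: it has the affixes in the wrong order.
(B) zozokzaggoa is wrong: it uses plural instead of singular for number.

C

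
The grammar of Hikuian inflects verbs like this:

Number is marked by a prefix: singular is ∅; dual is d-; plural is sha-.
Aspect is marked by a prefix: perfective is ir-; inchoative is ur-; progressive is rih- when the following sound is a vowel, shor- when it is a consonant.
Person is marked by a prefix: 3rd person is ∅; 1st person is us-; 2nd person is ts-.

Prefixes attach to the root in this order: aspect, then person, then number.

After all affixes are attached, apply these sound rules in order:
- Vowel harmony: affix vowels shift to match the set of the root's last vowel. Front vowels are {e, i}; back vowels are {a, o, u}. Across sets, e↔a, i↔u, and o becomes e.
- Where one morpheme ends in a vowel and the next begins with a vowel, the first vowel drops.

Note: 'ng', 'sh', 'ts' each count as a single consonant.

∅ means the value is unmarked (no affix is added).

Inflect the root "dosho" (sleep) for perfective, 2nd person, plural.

shatsurdosho

Attach aspect perfective ir- → irdosho.
Attach person 2nd person ts- → tsirdosho.
Attach number plural sha- → shatsirdosho.
Apply vowel harmony: shatsirdosho → shatsurdosho.
Vowel deletion: no change.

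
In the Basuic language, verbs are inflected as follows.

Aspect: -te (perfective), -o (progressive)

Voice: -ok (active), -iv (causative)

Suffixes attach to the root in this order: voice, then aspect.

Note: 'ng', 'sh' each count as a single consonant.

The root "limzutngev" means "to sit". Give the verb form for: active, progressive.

limzutngevoko

Attach voice active -ok → limzutngevok.
Attach aspect progressive -o → limzutngevoko.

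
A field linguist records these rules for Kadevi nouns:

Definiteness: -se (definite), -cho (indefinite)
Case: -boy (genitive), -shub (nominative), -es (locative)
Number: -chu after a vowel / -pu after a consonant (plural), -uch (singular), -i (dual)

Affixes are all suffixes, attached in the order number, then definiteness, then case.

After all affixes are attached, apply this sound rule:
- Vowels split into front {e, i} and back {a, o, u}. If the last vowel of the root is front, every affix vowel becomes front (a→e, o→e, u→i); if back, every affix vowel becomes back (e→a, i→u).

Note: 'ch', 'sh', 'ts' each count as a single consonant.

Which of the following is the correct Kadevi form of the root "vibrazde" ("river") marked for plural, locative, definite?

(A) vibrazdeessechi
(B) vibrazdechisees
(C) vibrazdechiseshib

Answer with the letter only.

B

Attach number plural -chu (after vowel 'e') → vibrazdechu.
Attach definiteness definite -se → vibrazdechuse.
Attach case locative -es → vibrazdechusees.
Apply vowel harmony: vibrazdechusees → vibrazdechisees.
So the correct form is vibrazdechisees, option (B).
(A) vibrazdeessechi is wrong: it has the affixes in the wrong order.
(C) vibrazdechiseshib is wrong: it uses nominative instead of locative for case.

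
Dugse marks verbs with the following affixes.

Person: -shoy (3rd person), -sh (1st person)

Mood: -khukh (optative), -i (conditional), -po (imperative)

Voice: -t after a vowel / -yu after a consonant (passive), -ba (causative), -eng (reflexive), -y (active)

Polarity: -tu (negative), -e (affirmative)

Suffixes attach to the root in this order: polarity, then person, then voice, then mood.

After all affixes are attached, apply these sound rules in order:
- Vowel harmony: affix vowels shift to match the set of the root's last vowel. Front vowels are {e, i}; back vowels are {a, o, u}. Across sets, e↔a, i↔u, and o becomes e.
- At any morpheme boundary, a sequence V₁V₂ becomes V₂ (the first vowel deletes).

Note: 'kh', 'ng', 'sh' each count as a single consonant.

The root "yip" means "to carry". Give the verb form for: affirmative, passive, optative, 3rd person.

yipesheyyikhikh

Attach polarity affirmative -e → yipe.
Attach person 3rd person -shoy → yipeshoy.
Attach voice passive -yu (after consonant 'y') → yipeshoyyu.
Attach mood optative -khukh → yipeshoyyukhukh.
Apply vowel harmony: yipeshoyyukhukh → yipesheyyikhikh.
Vowel deletion: no change.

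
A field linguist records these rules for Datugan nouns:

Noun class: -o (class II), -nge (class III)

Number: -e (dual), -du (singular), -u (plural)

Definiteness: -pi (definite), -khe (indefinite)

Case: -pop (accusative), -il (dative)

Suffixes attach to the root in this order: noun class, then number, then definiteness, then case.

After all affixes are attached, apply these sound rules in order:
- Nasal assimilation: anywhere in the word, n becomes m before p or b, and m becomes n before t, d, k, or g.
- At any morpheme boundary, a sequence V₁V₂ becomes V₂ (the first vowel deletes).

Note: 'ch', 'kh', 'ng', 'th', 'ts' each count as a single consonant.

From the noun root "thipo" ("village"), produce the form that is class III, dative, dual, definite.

Attach noun class class III -nge → thiponge.
Attach number dual -e → thipongee.
Attach definiteness definite -pi → thipongeepi.
Attach case dative -il → thipongeepiil.
Nasal assimilation: no change.
Apply vowel deletion: thipongeepiil → thipongepil.

thipongepil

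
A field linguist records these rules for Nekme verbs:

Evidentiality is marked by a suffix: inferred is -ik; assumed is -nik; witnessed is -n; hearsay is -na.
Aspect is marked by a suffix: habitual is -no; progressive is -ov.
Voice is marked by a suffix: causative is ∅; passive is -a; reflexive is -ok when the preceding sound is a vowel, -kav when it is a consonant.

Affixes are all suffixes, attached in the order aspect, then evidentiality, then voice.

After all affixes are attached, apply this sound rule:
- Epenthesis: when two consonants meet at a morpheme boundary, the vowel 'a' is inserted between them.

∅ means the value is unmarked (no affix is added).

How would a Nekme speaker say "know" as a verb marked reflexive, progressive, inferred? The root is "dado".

dadoovikakav

Attach aspect progressive -ov → dadoov.
Attach evidentiality inferred -ik → dadoovik.
Attach voice reflexive -kav (after consonant 'k') → dadoovikkav.
Apply epenthesis: dadoovikkav → dadoovikakav.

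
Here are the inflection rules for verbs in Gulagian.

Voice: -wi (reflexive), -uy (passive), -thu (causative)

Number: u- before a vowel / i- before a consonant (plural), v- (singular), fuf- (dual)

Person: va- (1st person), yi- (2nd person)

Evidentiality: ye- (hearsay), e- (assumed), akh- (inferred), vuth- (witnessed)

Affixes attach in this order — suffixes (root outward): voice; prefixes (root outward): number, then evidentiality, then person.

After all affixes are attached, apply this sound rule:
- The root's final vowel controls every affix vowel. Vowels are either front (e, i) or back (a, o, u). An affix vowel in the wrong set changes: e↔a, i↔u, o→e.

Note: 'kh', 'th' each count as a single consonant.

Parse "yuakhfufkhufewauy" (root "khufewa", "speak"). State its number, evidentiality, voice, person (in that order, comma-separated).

dual, inferred, passive, 2nd person

Segment: yi-akh-fuf-khufewa-uy.
number: fuf- → dual.
evidentiality: akh- → inferred.
voice: -uy → passive.
person: yi- → 2nd person.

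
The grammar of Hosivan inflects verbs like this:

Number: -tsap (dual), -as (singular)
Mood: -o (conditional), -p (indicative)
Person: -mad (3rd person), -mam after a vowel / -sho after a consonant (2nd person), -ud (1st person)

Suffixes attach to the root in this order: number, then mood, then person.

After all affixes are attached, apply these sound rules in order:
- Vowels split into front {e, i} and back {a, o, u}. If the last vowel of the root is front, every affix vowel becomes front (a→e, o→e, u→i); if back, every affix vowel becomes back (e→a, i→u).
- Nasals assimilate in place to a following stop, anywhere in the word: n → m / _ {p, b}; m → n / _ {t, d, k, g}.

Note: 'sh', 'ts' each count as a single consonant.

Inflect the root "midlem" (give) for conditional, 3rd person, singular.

midlemesemed

Attach number singular -as → midlemas.
Attach mood conditional -o → midlemaso.
Attach person 3rd person -mad → midlemasomad.
Apply vowel harmony: midlemasomad → midlemesemed.
Nasal assimilation: no change.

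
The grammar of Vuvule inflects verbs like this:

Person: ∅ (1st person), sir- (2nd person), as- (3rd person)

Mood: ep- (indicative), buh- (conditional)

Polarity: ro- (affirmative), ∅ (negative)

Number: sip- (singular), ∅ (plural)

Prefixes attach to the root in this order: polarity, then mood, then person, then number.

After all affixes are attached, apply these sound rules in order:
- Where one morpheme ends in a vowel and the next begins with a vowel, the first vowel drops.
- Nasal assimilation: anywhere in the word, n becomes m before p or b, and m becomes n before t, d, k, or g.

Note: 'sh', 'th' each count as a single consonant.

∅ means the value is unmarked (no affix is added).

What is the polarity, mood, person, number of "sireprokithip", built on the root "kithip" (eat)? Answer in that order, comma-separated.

affirmative, indicative, 2nd person, plural

Segment: sir-ep-ro-kithip.
polarity: ro- → affirmative.
mood: ep- → indicative.
person: sir- → 2nd person.
number: ∅ → plural.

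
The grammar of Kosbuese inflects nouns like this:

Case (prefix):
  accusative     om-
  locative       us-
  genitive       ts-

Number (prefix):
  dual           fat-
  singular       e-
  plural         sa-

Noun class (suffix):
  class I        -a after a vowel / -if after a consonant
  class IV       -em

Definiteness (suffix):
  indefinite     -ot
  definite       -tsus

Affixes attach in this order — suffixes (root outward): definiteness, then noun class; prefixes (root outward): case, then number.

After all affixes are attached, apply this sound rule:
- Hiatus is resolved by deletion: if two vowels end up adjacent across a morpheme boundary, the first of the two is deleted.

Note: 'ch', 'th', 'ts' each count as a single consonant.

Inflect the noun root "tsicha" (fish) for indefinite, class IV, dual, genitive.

fattstsichotem

Attach definiteness indefinite -ot → tsichaot.
Attach case genitive ts- → tstsichaot.
Attach noun class class IV -em → tstsichaotem.
Attach number dual fat- → fattstsichaotem.
Apply vowel deletion: fattstsichaotem → fattstsichotem.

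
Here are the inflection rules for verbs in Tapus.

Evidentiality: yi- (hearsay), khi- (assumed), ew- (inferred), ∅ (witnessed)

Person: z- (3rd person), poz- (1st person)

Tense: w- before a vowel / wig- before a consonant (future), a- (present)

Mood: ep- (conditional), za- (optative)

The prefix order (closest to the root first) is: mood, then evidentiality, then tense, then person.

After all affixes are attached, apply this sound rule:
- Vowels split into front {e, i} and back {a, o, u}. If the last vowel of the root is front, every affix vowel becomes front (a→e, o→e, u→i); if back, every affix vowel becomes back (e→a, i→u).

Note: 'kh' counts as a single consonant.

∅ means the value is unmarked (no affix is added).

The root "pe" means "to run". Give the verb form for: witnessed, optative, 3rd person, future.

Attach mood optative za- → zape.
evidentiality = witnessed: zero marking, form stays zape.
Attach tense future wig- (before consonant 'z') → wigzape.
Attach person 3rd person z- → zwigzape.
Apply vowel harmony: zwigzape → zwigzepe.

zwigzepe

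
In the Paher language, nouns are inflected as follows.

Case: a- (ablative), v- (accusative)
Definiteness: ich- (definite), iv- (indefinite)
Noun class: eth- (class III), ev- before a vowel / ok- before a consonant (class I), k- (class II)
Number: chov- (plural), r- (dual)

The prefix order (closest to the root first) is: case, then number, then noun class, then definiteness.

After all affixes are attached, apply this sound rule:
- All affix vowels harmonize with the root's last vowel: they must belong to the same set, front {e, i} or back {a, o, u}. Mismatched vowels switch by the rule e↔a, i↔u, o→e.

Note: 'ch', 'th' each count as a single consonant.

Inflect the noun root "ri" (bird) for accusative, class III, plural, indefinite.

Attach case accusative v- → vri.
Attach number plural chov- → chovvri.
Attach noun class class III eth- → ethchovvri.
Attach definiteness indefinite iv- → ivethchovvri.
Apply vowel harmony: ivethchovvri → ivethchevvri.

ivethchevvri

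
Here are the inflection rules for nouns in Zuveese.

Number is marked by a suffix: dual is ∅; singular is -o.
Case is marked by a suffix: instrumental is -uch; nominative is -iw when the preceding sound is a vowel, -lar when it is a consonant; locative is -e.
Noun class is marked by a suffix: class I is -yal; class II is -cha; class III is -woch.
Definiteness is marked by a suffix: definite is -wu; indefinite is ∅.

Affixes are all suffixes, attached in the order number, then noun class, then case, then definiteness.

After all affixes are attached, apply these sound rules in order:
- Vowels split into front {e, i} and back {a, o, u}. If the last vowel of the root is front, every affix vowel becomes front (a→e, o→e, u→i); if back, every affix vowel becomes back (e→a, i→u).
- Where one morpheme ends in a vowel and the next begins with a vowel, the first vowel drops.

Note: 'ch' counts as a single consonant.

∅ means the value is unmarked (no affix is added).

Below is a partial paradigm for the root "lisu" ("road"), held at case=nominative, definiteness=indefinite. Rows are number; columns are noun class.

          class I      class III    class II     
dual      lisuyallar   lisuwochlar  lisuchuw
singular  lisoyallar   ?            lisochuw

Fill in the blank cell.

Attach number singular -o → lisuo.
Attach noun class class III -woch → lisuowoch.
Attach case nominative -lar (after consonant 'ch') → lisuowochlar.
definiteness = indefinite: zero marking, form stays lisuowochlar.
Vowel harmony: no change.
Apply vowel deletion: lisuowochlar → lisowochlar.

lisowochlar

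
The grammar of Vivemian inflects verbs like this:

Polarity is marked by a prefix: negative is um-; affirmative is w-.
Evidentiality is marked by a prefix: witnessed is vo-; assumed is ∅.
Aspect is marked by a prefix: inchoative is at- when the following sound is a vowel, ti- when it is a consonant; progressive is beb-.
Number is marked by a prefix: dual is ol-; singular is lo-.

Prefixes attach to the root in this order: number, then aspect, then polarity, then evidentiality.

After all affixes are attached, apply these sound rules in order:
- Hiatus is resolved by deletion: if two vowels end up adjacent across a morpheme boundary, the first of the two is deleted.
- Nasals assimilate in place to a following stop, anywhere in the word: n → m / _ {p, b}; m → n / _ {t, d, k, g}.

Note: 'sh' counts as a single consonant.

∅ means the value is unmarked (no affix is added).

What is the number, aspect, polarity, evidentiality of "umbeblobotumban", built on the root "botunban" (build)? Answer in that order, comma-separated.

Segment: um-beb-lo-botunban.
number: lo- → singular.
aspect: beb- → progressive.
polarity: um- → negative.
evidentiality: ∅ → assumed.

singular, progressive, negative, assumed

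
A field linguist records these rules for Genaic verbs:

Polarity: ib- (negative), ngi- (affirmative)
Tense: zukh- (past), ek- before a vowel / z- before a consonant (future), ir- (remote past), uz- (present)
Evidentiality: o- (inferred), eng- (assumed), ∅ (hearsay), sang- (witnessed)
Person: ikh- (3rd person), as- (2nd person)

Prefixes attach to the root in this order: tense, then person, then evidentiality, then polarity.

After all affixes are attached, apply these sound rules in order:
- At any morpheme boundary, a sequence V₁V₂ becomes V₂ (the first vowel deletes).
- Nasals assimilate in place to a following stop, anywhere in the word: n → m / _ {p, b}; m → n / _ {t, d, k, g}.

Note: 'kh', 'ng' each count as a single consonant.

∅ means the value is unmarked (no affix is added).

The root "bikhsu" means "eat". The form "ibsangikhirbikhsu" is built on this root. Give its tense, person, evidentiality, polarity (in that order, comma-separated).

remote past, 3rd person, witnessed, negative

Segment: ib-sang-ikh-ir-bikhsu.
tense: ir- → remote past.
person: ikh- → 3rd person.
evidentiality: sang- → witnessed.
polarity: ib- → negative.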